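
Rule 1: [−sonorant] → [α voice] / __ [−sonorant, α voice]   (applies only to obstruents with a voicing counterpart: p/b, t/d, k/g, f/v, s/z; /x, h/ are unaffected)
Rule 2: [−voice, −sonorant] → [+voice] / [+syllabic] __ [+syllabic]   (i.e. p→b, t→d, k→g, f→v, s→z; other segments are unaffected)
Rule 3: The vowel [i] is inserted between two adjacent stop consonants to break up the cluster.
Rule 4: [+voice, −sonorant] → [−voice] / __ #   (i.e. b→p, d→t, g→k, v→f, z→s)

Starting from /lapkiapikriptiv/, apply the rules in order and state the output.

lapikiabikripitif

Rule 1 (regressive voicing assimilation): no segment meets the environment; /lapkiapikriptiv/ is unchanged.
Rule 2 (intervocalic voicing): /p/ is a voiceless obstruent between vowels /a/ and /i/, so it voices to [b]. /lapkiapikriptiv/ → lapkiabikriptiv.
Rule 3 (stop-cluster i-epenthesis): /p/ and /k/ form a stop–stop cluster, so [i] is inserted between them. /p/ and /t/ form a stop–stop cluster, so [i] is inserted between them. /lapkiabikriptiv/ → lapikiabikripitiv.
Rule 4 (final devoicing): /v/ is a voiced obstruent in word-final position, so it devoices to [f]. /lapikiabikripitiv/ → lapikiabikripitif.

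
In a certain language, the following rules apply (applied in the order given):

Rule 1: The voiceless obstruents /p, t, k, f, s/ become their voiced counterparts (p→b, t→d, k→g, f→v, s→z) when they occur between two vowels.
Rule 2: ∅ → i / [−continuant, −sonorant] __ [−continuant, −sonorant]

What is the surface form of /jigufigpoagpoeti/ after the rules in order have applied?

jiguvigipoagipoedi

Rule 1 (intervocalic voicing): /f/ is a voiceless obstruent between vowels /u/ and /i/, so it voices to [v]. /t/ is a voiceless obstruent between vowels /e/ and /i/, so it voices to [d]. /jigufigpoagpoeti/ → jiguvigpoagpoedi.
Rule 2 (stop-cluster i-epenthesis): /g/ and /p/ form a stop–stop cluster, so [i] is inserted between them. /g/ and /p/ form a stop–stop cluster, so [i] is inserted between them. /jiguvigpoagpoedi/ → jiguvigipoagipoedi.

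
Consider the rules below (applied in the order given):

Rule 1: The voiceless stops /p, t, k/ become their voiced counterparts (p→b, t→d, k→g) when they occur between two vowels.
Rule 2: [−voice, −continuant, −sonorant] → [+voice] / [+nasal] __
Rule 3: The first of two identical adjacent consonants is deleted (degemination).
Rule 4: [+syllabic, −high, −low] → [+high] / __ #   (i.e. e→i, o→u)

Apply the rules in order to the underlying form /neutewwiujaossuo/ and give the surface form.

neudewiujaosuu

Rule 1 (intervocalic voicing): /t/ is a voiceless stop between vowels /u/ and /e/, so it voices to [d]. /neutewwiujaossuo/ → neudewwiujaossuo.
Rule 2 (post-nasal voicing): no segment meets the environment; /neudewwiujaossuo/ is unchanged.
Rule 3 (degemination): /ww/ is a geminate; the first /w/ deletes. /ss/ is a geminate; the first /s/ deletes. /neudewwiujaossuo/ → neudewiujaosuo.
Rule 4 (final vowel raising): /o/ is a mid vowel in word-final position, so it raises to [u]. /neudewiujaosuo/ → neudewiujaosuu.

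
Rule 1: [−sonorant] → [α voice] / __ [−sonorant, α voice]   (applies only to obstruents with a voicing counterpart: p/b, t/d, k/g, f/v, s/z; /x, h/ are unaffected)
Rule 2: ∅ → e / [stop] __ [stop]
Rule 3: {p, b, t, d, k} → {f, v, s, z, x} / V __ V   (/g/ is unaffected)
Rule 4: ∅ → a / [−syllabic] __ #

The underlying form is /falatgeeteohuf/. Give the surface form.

Rule 1 (regressive voicing assimilation): /t/ precedes the voiced obstruent /g/, so it voices to [d] by assimilation. /falatgeeteohuf/ → faladgeeteohuf.
Rule 2 (stop-cluster e-epenthesis): /d/ and /g/ form a stop–stop cluster, so [e] is inserted between them. /faladgeeteohuf/ → faladegeeteohuf.
Rule 3 (intervocalic spirantization): /d/ is a stop between vowels /a/ and /e/, so it spirantizes to the fricative [z]. /t/ is a stop between vowels /e/ and /e/, so it spirantizes to the fricative [s]. /faladegeeteohuf/ → falazegeeseohuf.
Rule 4 (final a-epenthesis): the form ends in the consonant /f/, so [a] is inserted word-finally. /falazegeeseohuf/ → falazegeeseohufa.

falazegeeseohufa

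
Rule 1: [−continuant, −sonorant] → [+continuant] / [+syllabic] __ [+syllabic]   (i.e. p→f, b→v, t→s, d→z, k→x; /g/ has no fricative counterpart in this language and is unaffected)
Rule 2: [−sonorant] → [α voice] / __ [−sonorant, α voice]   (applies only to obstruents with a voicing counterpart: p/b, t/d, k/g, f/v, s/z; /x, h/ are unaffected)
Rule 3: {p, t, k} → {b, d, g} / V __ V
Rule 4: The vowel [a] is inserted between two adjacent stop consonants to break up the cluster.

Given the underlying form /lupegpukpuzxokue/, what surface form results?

Rule 1 (intervocalic spirantization): /p/ is a stop between vowels /u/ and /e/, so it spirantizes to the fricative [f]. /k/ is a stop between vowels /o/ and /u/, so it spirantizes to the fricative [x]. /lupegpukpuzxokue/ → lufegpukpuzxoxue.
Rule 2 (regressive voicing assimilation): /g/ precedes the voiceless obstruent /p/, so it devoices to [k] by assimilation. /z/ precedes the voiceless obstruent /x/, so it devoices to [s] by assimilation. /lufegpukpuzxoxue/ → lufekpukpusxoxue.
Rule 3 (intervocalic voicing): no segment meets the environment; /lufekpukpusxoxue/ is unchanged.
Rule 4 (stop-cluster a-epenthesis): /k/ and /p/ form a stop–stop cluster, so [a] is inserted between them. /k/ and /p/ form a stop–stop cluster, so [a] is inserted between them. /lufekpukpusxoxue/ → lufekapukapusxoxue.

lufekapukapusxoxue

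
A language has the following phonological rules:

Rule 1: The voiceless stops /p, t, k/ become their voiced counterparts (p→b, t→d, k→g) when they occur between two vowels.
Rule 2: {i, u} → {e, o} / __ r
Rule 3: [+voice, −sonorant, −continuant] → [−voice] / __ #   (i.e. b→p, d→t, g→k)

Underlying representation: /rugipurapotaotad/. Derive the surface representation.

rugiborabodaodat

Rule 1 (intervocalic voicing): /p/ is a voiceless stop between vowels /i/ and /u/, so it voices to [b]. /p/ is a voiceless stop between vowels /a/ and /o/, so it voices to [b]. /t/ is a voiceless stop between vowels /o/ and /a/, so it voices to [d]. /t/ is a voiceless stop between vowels /o/ and /a/, so it voices to [d]. /rugipurapotaotad/ → rugiburabodaodad.
Rule 2 (pre-rhotic lowering): /u/ is a high vowel immediately before /r/, so it lowers to [o]. /rugiburabodaodad/ → rugiborabodaodad.
Rule 3 (final devoicing): /d/ is a voiced stop in word-final position, so it devoices to [t]. /rugiborabodaodad/ → rugiborabodaodat.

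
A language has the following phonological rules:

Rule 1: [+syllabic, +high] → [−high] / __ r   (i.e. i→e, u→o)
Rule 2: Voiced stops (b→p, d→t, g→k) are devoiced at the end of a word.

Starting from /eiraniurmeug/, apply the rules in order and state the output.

eeraniormeuk

Rule 1 (pre-rhotic lowering): /i/ is a high vowel immediately before /r/, so it lowers to [e]. /u/ is a high vowel immediately before /r/, so it lowers to [o]. /eiraniurmeug/ → eeraniormeug.
Rule 2 (final devoicing): /g/ is a voiced stop in word-final position, so it devoices to [k]. /eeraniormeug/ → eeraniormeuk.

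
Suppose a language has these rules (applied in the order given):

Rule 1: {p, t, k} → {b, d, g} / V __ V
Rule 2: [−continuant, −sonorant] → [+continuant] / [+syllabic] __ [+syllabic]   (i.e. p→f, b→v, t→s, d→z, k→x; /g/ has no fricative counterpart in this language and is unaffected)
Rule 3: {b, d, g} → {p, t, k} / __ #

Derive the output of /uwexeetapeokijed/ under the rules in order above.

uwexeezaveogijet

Rule 1 (intervocalic voicing): /t/ is a voiceless stop between vowels /e/ and /a/, so it voices to [d]. /p/ is a voiceless stop between vowels /a/ and /e/, so it voices to [b]. /k/ is a voiceless stop between vowels /o/ and /i/, so it voices to [g]. /uwexeetapeokijed/ → uwexeedabeogijed.
Rule 2 (intervocalic spirantization): /d/ is a stop between vowels /e/ and /a/, so it spirantizes to the fricative [z]. /b/ is a stop between vowels /a/ and /e/, so it spirantizes to the fricative [v]. /uwexeedabeogijed/ → uwexeezaveogijed.
Rule 3 (final devoicing): /d/ is a voiced stop in word-final position, so it devoices to [t]. /uwexeezaveogijed/ → uwexeezaveogijet.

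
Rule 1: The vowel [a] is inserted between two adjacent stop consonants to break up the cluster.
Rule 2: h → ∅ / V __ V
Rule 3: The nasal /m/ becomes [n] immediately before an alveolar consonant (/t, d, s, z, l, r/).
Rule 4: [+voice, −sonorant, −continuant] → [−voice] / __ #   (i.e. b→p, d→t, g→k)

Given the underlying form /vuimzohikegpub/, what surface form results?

Rule 1 (stop-cluster a-epenthesis): /g/ and /p/ form a stop–stop cluster, so [a] is inserted between them. /vuimzohikegpub/ → vuimzohikegapub.
Rule 2 (intervocalic h-deletion): /h/ occurs between vowels /o/ and /i/, so it deletes. /vuimzohikegapub/ → vuimzoikegapub.
Rule 3 (nasal place assimilation): /m/ precedes the alveolar consonant /z/, so it assimilates in place to [n]. /vuimzoikegapub/ → vuinzoikegapub.
Rule 4 (final devoicing): /b/ is a voiced stop in word-final position, so it devoices to [p]. /vuinzoikegapub/ → vuinzoikegapup.

vuinzoikegapup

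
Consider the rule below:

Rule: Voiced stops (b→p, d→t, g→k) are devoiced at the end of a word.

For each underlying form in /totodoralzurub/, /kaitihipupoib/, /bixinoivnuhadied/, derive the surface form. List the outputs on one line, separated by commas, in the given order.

/totodoralzurub/: /b/ is a voiced stop in word-final position, so it devoices to [p]. → [totodoralzurup].
/kaitihipupoib/: /b/ is a voiced stop in word-final position, so it devoices to [p]. → [kaitihipupoip].
/bixinoivnuhadied/: /d/ is a voiced stop in word-final position, so it devoices to [t]. → [bixinoivnuhadiet].

totodoralzurup, kaitihipupoip, bixinoivnuhadiet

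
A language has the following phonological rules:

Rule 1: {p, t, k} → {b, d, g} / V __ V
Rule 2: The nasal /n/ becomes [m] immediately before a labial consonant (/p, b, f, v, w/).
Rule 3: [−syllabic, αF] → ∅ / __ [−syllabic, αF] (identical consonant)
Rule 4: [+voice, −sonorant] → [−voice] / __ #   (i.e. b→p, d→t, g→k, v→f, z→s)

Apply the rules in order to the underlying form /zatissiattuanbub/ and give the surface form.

zadisiatuambup

Rule 1 (intervocalic voicing): /t/ is a voiceless stop between vowels /a/ and /i/, so it voices to [d]. /zatissiattuanbub/ → zadissiattuanbub.
Rule 2 (nasal place assimilation): /n/ precedes the labial consonant /b/, so it assimilates in place to [m]. /zadissiattuanbub/ → zadissiattuambub.
Rule 3 (degemination): /ss/ is a geminate; the first /s/ deletes. /tt/ is a geminate; the first /t/ deletes. /zadissiattuambub/ → zadisiatuambub.
Rule 4 (final devoicing): /b/ is a voiced obstruent in word-final position, so it devoices to [p]. /zadisiatuambub/ → zadisiatuambup.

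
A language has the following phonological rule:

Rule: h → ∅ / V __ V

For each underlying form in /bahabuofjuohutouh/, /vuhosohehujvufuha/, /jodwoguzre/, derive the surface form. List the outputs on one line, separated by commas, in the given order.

/bahabuofjuohutouh/: /h/ occurs between vowels /a/ and /a/, so it deletes. /h/ occurs between vowels /o/ and /u/, so it deletes. → [baabuofjuoutouh].
/vuhosohehujvufuha/: /h/ occurs between vowels /u/ and /o/, so it deletes. /h/ occurs between vowels /o/ and /e/, so it deletes. /h/ occurs between vowels /e/ and /u/, so it deletes. /h/ occurs between vowels /u/ and /a/, so it deletes. → [vuosoeujvufua].
/jodwoguzre/: the rule's environment is not met; surfaces unchanged as [jodwoguzre].

baabuofjuoutouh, vuosoeujvufua, jodwoguzre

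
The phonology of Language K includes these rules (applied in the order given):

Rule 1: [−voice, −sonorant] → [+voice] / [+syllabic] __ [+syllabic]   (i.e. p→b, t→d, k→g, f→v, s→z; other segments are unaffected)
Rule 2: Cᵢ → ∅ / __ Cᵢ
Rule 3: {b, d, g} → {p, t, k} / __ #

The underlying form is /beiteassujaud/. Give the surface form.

beideasujaut

Rule 1 (intervocalic voicing): /t/ is a voiceless obstruent between vowels /i/ and /e/, so it voices to [d]. /beiteassujaud/ → beideassujaud.
Rule 2 (degemination): /ss/ is a geminate; the first /s/ deletes. /beideassujaud/ → beideasujaud.
Rule 3 (final devoicing): /d/ is a voiced stop in word-final position, so it devoices to [t]. /beideasujaud/ → beideasujaut.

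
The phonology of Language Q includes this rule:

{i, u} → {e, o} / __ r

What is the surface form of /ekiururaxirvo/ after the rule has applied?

Scanning /ekiururaxirvo/: /i/ at position 3 is not in the conditioning environment; /u/ is a high vowel immediately before /r/, so it lowers to [o]; /u/ is a high vowel immediately before /r/, so it lowers to [o]; /i/ is a high vowel immediately before /r/, so it lowers to [e].
Result: [ekiororaxervo].

ekiororaxervo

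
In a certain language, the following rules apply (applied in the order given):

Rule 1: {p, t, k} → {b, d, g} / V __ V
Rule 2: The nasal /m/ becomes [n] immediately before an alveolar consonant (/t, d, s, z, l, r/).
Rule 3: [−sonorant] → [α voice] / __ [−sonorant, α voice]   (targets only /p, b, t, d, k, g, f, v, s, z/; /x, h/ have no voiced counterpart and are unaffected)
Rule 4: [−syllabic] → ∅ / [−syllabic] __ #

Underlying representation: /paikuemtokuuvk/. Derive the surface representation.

Rule 1 (intervocalic voicing): /k/ is a voiceless stop between vowels /i/ and /u/, so it voices to [g]. /k/ is a voiceless stop between vowels /o/ and /u/, so it voices to [g]. /paikuemtokuuvk/ → paiguemtoguuvk.
Rule 2 (nasal place assimilation): /m/ precedes the alveolar consonant /t/, so it assimilates in place to [n]. /paiguemtoguuvk/ → paiguentoguuvk.
Rule 3 (regressive voicing assimilation): /v/ precedes the voiceless obstruent /k/, so it devoices to [f] by assimilation. /paiguentoguuvk/ → paiguentoguufk.
Rule 4 (final cluster simplification): /k/ is the second consonant of a word-final cluster /fk/, so it deletes. /paiguentoguufk/ → paiguentoguuf.

paiguentoguuf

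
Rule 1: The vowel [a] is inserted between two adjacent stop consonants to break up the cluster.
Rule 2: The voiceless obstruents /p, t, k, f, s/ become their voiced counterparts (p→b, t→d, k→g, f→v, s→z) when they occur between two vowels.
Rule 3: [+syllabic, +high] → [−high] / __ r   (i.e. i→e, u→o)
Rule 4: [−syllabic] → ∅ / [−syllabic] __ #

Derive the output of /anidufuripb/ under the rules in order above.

aniduvoribab

Rule 1 (stop-cluster a-epenthesis): /p/ and /b/ form a stop–stop cluster, so [a] is inserted between them. /anidufuripb/ → anidufuripab.
Rule 2 (intervocalic voicing): /f/ is a voiceless obstruent between vowels /u/ and /u/, so it voices to [v]. /p/ is a voiceless obstruent between vowels /i/ and /a/, so it voices to [b]. /anidufuripab/ → aniduvuribab.
Rule 3 (pre-rhotic lowering): /u/ is a high vowel immediately before /r/, so it lowers to [o]. /aniduvuribab/ → aniduvoribab.
Rule 4 (final cluster simplification): no segment meets the environment; /aniduvoribab/ is unchanged.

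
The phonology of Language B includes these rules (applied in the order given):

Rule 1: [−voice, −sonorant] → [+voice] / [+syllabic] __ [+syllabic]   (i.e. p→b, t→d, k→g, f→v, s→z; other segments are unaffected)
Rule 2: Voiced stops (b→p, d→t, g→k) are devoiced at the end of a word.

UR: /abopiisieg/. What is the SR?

Rule 1 (intervocalic voicing): /p/ is a voiceless obstruent between vowels /o/ and /i/, so it voices to [b]. /s/ is a voiceless obstruent between vowels /i/ and /i/, so it voices to [z]. /abopiisieg/ → abobiizieg.
Rule 2 (final devoicing): /g/ is a voiced stop in word-final position, so it devoices to [k]. /abobiizieg/ → abobiiziek.

abobiiziek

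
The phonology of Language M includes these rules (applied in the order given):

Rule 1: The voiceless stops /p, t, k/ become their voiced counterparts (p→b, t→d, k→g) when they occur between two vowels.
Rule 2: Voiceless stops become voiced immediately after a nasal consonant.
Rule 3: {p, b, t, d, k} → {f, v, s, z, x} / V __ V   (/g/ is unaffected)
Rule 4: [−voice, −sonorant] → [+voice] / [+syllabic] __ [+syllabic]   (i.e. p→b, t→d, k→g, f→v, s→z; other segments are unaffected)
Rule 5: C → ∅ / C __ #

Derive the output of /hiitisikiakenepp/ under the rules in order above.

Rule 1 (intervocalic voicing): /t/ is a voiceless stop between vowels /i/ and /i/, so it voices to [d]. /k/ is a voiceless stop between vowels /i/ and /i/, so it voices to [g]. /k/ is a voiceless stop between vowels /a/ and /e/, so it voices to [g]. /hiitisikiakenepp/ → hiidisigiagenepp.
Rule 2 (post-nasal voicing): no segment meets the environment; /hiidisigiagenepp/ is unchanged.
Rule 3 (intervocalic spirantization): /d/ is a stop between vowels /i/ and /i/, so it spirantizes to the fricative [z]. /hiidisigiagenepp/ → hiizisigiagenepp.
Rule 4 (intervocalic voicing): /s/ is a voiceless obstruent between vowels /i/ and /i/, so it voices to [z]. /hiizisigiagenepp/ → hiizizigiagenepp.
Rule 5 (final cluster simplification): /p/ is the second consonant of a word-final cluster /pp/, so it deletes. /hiizizigiagenepp/ → hiizizigiagenep.

hiizizigiagenep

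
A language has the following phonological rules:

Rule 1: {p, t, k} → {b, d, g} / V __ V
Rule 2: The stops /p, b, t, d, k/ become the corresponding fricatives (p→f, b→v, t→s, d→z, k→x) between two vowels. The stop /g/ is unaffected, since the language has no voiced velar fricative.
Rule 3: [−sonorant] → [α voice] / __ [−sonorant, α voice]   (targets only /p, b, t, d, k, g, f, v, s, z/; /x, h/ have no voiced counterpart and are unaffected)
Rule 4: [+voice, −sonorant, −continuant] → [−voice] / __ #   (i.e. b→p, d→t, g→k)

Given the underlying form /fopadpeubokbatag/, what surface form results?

fovatpeuvogbazak

Rule 1 (intervocalic voicing): /p/ is a voiceless stop between vowels /o/ and /a/, so it voices to [b]. /t/ is a voiceless stop between vowels /a/ and /a/, so it voices to [d]. /fopadpeubokbatag/ → fobadpeubokbadag.
Rule 2 (intervocalic spirantization): /b/ is a stop between vowels /o/ and /a/, so it spirantizes to the fricative [v]. /b/ is a stop between vowels /u/ and /o/, so it spirantizes to the fricative [v]. /d/ is a stop between vowels /a/ and /a/, so it spirantizes to the fricative [z]. /fobadpeubokbadag/ → fovadpeuvokbazag.
Rule 3 (regressive voicing assimilation): /d/ precedes the voiceless obstruent /p/, so it devoices to [t] by assimilation. /k/ precedes the voiced obstruent /b/, so it voices to [g] by assimilation. /fovadpeuvokbazag/ → fovatpeuvogbazag.
Rule 4 (final devoicing): /g/ is a voiced stop in word-final position, so it devoices to [k]. /fovatpeuvogbazag/ → fovatpeuvogbazak.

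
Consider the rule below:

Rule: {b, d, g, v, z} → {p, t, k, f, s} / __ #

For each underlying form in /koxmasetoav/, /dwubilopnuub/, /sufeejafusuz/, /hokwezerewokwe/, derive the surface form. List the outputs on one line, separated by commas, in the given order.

koxmasetoaf, dwubilopnuup, sufeejafusus, hokwezerewokwe

/koxmasetoav/: /v/ is a voiced obstruent in word-final position, so it devoices to [f]. → [koxmasetoaf].
/dwubilopnuub/: /b/ is a voiced obstruent in word-final position, so it devoices to [p]. → [dwubilopnuup].
/sufeejafusuz/: /z/ is a voiced obstruent in word-final position, so it devoices to [s]. → [sufeejafusus].
/hokwezerewokwe/: the rule's environment is not met; surfaces unchanged as [hokwezerewokwe].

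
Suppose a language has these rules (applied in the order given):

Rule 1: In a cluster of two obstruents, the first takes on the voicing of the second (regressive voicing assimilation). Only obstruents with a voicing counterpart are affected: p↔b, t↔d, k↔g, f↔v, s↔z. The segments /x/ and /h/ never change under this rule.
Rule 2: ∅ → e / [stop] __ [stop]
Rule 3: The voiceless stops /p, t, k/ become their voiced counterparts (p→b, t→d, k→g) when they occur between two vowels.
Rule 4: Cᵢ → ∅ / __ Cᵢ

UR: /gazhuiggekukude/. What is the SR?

Rule 1 (regressive voicing assimilation): /z/ precedes the voiceless obstruent /h/, so it devoices to [s] by assimilation. /gazhuiggekukude/ → gashuiggekukude.
Rule 2 (stop-cluster e-epenthesis): /g/ and /g/ form a stop–stop cluster, so [e] is inserted between them. /gashuiggekukude/ → gashuigegekukude.
Rule 3 (intervocalic voicing): /k/ is a voiceless stop between vowels /e/ and /u/, so it voices to [g]. /k/ is a voiceless stop between vowels /u/ and /u/, so it voices to [g]. /gashuigegekukude/ → gashuigegegugude.
Rule 4 (degemination): no segment meets the environment; /gashuigegegugude/ is unchanged.

gashuigegegugude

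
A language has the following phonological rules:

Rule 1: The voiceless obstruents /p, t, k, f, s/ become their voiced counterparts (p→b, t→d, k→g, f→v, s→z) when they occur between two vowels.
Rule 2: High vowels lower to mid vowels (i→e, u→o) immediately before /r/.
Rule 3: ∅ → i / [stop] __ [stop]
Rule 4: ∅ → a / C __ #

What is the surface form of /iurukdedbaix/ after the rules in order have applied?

Rule 1 (intervocalic voicing): no segment meets the environment; /iurukdedbaix/ is unchanged.
Rule 2 (pre-rhotic lowering): /u/ is a high vowel immediately before /r/, so it lowers to [o]. /iurukdedbaix/ → iorukdedbaix.
Rule 3 (stop-cluster i-epenthesis): /k/ and /d/ form a stop–stop cluster, so [i] is inserted between them. /d/ and /b/ form a stop–stop cluster, so [i] is inserted between them. /iorukdedbaix/ → iorukidedibaix.
Rule 4 (final a-epenthesis): the form ends in the consonant /x/, so [a] is inserted word-finally. /iorukidedibaix/ → iorukidedibaixa.

iorukidedibaixa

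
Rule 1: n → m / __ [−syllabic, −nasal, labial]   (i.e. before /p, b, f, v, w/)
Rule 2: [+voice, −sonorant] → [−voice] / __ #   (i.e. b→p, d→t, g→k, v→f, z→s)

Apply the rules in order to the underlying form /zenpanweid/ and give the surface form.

zempamweit

Rule 1 (nasal place assimilation): /n/ precedes the labial consonant /p/, so it assimilates in place to [m]. /n/ precedes the labial consonant /w/, so it assimilates in place to [m]. /zenpanweid/ → zempamweid.
Rule 2 (final devoicing): /d/ is a voiced obstruent in word-final position, so it devoices to [t]. /zempamweid/ → zempamweit.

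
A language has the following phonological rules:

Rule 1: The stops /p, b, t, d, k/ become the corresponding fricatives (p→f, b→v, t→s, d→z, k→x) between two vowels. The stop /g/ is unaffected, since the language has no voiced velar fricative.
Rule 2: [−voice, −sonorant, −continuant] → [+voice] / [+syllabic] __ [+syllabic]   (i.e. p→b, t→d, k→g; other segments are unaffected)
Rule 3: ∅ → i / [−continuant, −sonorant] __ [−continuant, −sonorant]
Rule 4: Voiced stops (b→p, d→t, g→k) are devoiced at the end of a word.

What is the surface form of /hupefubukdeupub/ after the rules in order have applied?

Rule 1 (intervocalic spirantization): /p/ is a stop between vowels /u/ and /e/, so it spirantizes to the fricative [f]. /b/ is a stop between vowels /u/ and /u/, so it spirantizes to the fricative [v]. /p/ is a stop between vowels /u/ and /u/, so it spirantizes to the fricative [f]. /hupefubukdeupub/ → hufefuvukdeufub.
Rule 2 (intervocalic voicing): no segment meets the environment; /hufefuvukdeufub/ is unchanged.
Rule 3 (stop-cluster i-epenthesis): /k/ and /d/ form a stop–stop cluster, so [i] is inserted between them. /hufefuvukdeufub/ → hufefuvukideufub.
Rule 4 (final devoicing): /b/ is a voiced stop in word-final position, so it devoices to [p]. /hufefuvukideufub/ → hufefuvukideufup.

hufefuvukideufup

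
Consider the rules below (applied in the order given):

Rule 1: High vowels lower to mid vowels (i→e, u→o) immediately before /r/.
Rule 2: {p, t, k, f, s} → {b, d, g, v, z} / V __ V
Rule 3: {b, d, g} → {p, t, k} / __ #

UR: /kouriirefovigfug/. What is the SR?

koorierevovigfuk

Rule 1 (pre-rhotic lowering): /u/ is a high vowel immediately before /r/, so it lowers to [o]. /i/ is a high vowel immediately before /r/, so it lowers to [e]. /kouriirefovigfug/ → koorierefovigfug.
Rule 2 (intervocalic voicing): /f/ is a voiceless obstruent between vowels /e/ and /o/, so it voices to [v]. /koorierefovigfug/ → koorierevovigfug.
Rule 3 (final devoicing): /g/ is a voiced stop in word-final position, so it devoices to [k]. /koorierevovigfug/ → koorierevovigfuk.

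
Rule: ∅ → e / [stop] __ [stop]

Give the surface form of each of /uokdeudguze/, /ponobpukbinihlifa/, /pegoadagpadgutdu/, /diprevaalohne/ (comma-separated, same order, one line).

/uokdeudguze/: /k/ and /d/ form a stop–stop cluster, so [e] is inserted between them. /d/ and /g/ form a stop–stop cluster, so [e] is inserted between them. → [uokedeudeguze].
/ponobpukbinihlifa/: /b/ and /p/ form a stop–stop cluster, so [e] is inserted between them. /k/ and /b/ form a stop–stop cluster, so [e] is inserted between them. → [ponobepukebinihlifa].
/pegoadagpadgutdu/: /g/ and /p/ form a stop–stop cluster, so [e] is inserted between them. /d/ and /g/ form a stop–stop cluster, so [e] is inserted between them. /t/ and /d/ form a stop–stop cluster, so [e] is inserted between them. → [pegoadagepadegutedu].
/diprevaalohne/: the rule's environment is not met; surfaces unchanged as [diprevaalohne].

uokedeudeguze, ponobepukebinihlifa, pegoadagepadegutedu, diprevaalohne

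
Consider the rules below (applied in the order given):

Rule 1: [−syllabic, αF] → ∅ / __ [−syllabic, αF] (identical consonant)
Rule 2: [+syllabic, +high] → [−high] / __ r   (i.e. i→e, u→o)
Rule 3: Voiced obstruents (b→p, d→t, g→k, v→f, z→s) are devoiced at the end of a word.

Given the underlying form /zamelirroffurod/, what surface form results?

zameleroforot

Rule 1 (degemination): /rr/ is a geminate; the first /r/ deletes. /ff/ is a geminate; the first /f/ deletes. /zamelirroffurod/ → zamelirofurod.
Rule 2 (pre-rhotic lowering): /i/ is a high vowel immediately before /r/, so it lowers to [e]. /u/ is a high vowel immediately before /r/, so it lowers to [o]. /zamelirofurod/ → zameleroforod.
Rule 3 (final devoicing): /d/ is a voiced obstruent in word-final position, so it devoices to [t]. /zameleroforod/ → zameleroforot.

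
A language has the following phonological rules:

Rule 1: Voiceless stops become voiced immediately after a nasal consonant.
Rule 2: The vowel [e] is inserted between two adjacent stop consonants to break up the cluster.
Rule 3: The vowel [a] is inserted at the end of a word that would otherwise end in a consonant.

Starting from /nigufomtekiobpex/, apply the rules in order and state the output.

Rule 1 (post-nasal voicing): /t/ is a voiceless stop immediately after the nasal /m/, so it voices to [d]. /nigufomtekiobpex/ → nigufomdekiobpex.
Rule 2 (stop-cluster e-epenthesis): /b/ and /p/ form a stop–stop cluster, so [e] is inserted between them. /nigufomdekiobpex/ → nigufomdekiobepex.
Rule 3 (final a-epenthesis): the form ends in the consonant /x/, so [a] is inserted word-finally. /nigufomdekiobepex/ → nigufomdekiobepexa.

nigufomdekiobepexa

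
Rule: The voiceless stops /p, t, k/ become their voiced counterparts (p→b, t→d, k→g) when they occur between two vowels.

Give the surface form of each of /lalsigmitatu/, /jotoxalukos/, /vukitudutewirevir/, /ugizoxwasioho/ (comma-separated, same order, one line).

/lalsigmitatu/: /t/ is a voiceless stop between vowels /i/ and /a/, so it voices to [d]. /t/ is a voiceless stop between vowels /a/ and /u/, so it voices to [d]. → [lalsigmidadu].
/jotoxalukos/: /t/ is a voiceless stop between vowels /o/ and /o/, so it voices to [d]. /k/ is a voiceless stop between vowels /u/ and /o/, so it voices to [g]. → [jodoxalugos].
/vukitudutewirevir/: /k/ is a voiceless stop between vowels /u/ and /i/, so it voices to [g]. /t/ is a voiceless stop between vowels /i/ and /u/, so it voices to [d]. /t/ is a voiceless stop between vowels /u/ and /e/, so it voices to [d]. → [vugidududewirevir].
/ugizoxwasioho/: the rule's environment is not met; surfaces unchanged as [ugizoxwasioho].

lalsigmidadu, jodoxalugos, vugidududewirevir, ugizoxwasioho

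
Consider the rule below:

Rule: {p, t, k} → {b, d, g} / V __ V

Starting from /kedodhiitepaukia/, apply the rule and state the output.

kedodhiidebaugia

/t/ is a voiceless stop between vowels /i/ and /e/, so it voices to [d].
/p/ is a voiceless stop between vowels /e/ and /a/, so it voices to [b].
/k/ is a voiceless stop between vowels /u/ and /i/, so it voices to [g].
The other instance of /k/ does not occur in the required environment and remains unchanged.
Surface form: [kedodhiidebaugia].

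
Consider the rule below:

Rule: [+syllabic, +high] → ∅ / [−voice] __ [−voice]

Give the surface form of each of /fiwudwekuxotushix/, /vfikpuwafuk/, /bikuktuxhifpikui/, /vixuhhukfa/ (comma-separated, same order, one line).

fiwudwekxotshx, vfkpuwafk, bikktxhfpkui, vixhhkfa

/fiwudwekuxotushix/: /u/ is a high vowel flanked by voiceless consonants /k/ and /x/, so it deletes. /u/ is a high vowel flanked by voiceless consonants /t/ and /s/, so it deletes. /i/ is a high vowel flanked by voiceless consonants /h/ and /x/, so it deletes. → [fiwudwekxotshx].
/vfikpuwafuk/: /i/ is a high vowel flanked by voiceless consonants /f/ and /k/, so it deletes. /u/ is a high vowel flanked by voiceless consonants /f/ and /k/, so it deletes. → [vfkpuwafk].
/bikuktuxhifpikui/: /u/ is a high vowel flanked by voiceless consonants /k/ and /k/, so it deletes. /u/ is a high vowel flanked by voiceless consonants /t/ and /x/, so it deletes. /i/ is a high vowel flanked by voiceless consonants /h/ and /f/, so it deletes. /i/ is a high vowel flanked by voiceless consonants /p/ and /k/, so it deletes. → [bikktxhfpkui].
/vixuhhukfa/: /u/ is a high vowel flanked by voiceless consonants /x/ and /h/, so it deletes. /u/ is a high vowel flanked by voiceless consonants /h/ and /k/, so it deletes. → [vixhhkfa].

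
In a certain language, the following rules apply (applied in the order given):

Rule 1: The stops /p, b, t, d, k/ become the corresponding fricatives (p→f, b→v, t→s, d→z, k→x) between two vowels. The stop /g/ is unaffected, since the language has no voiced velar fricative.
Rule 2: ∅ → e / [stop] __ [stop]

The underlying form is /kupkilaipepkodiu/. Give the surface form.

Rule 1 (intervocalic spirantization): /p/ is a stop between vowels /i/ and /e/, so it spirantizes to the fricative [f]. /d/ is a stop between vowels /o/ and /i/, so it spirantizes to the fricative [z]. /kupkilaipepkodiu/ → kupkilaifepkoziu.
Rule 2 (stop-cluster e-epenthesis): /p/ and /k/ form a stop–stop cluster, so [e] is inserted between them. /p/ and /k/ form a stop–stop cluster, so [e] is inserted between them. /kupkilaifepkoziu/ → kupekilaifepekoziu.

kupekilaifepekoziu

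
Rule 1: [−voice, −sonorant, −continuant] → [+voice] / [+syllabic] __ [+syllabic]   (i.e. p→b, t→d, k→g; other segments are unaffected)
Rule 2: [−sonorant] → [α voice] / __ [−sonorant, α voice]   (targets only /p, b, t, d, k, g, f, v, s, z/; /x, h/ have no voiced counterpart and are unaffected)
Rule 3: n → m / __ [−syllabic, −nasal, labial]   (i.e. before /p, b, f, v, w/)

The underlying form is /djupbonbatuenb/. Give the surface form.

djubbombaduemb

Rule 1 (intervocalic voicing): /t/ is a voiceless stop between vowels /a/ and /u/, so it voices to [d]. /djupbonbatuenb/ → djupbonbaduenb.
Rule 2 (regressive voicing assimilation): /p/ precedes the voiced obstruent /b/, so it voices to [b] by assimilation. /djupbonbaduenb/ → djubbonbaduenb.
Rule 3 (nasal place assimilation): /n/ precedes the labial consonant /b/, so it assimilates in place to [m]. /n/ precedes the labial consonant /b/, so it assimilates in place to [m]. /djubbonbaduenb/ → djubbombaduemb.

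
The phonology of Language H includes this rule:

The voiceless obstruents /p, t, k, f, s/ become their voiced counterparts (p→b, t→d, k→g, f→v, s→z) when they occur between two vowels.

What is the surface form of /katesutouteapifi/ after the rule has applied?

kadezudoudeabivi

/t/ is a voiceless obstruent between vowels /a/ and /e/, so it voices to [d].
/s/ is a voiceless obstruent between vowels /e/ and /u/, so it voices to [z].
/t/ is a voiceless obstruent between vowels /u/ and /o/, so it voices to [d].
/t/ is a voiceless obstruent between vowels /u/ and /e/, so it voices to [d].
/p/ is a voiceless obstruent between vowels /a/ and /i/, so it voices to [b].
/f/ is a voiceless obstruent between vowels /i/ and /i/, so it voices to [v].
The other instance of /k/ does not occur in the required environment and remains unchanged.
Surface form: [kadezudoudeabivi].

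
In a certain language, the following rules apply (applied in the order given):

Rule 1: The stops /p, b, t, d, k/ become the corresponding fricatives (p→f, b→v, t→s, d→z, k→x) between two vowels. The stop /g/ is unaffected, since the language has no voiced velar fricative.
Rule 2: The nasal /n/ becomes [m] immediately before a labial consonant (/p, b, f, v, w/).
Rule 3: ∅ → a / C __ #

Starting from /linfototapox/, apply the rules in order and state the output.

limfososafoxa

Rule 1 (intervocalic spirantization): /t/ is a stop between vowels /o/ and /o/, so it spirantizes to the fricative [s]. /t/ is a stop between vowels /o/ and /a/, so it spirantizes to the fricative [s]. /p/ is a stop between vowels /a/ and /o/, so it spirantizes to the fricative [f]. /linfototapox/ → linfososafox.
Rule 2 (nasal place assimilation): /n/ precedes the labial consonant /f/, so it assimilates in place to [m]. /linfososafox/ → limfososafox.
Rule 3 (final a-epenthesis): the form ends in the consonant /x/, so [a] is inserted word-finally. /limfososafox/ → limfososafoxa.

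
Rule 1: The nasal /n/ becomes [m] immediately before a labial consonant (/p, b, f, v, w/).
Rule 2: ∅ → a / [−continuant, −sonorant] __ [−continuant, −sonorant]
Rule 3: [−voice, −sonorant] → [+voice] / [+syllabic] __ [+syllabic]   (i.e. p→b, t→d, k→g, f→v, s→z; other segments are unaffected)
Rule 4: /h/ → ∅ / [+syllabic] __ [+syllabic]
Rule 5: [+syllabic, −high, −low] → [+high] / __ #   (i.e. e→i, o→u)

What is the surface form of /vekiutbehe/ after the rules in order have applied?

Rule 1 (nasal place assimilation): no segment meets the environment; /vekiutbehe/ is unchanged.
Rule 2 (stop-cluster a-epenthesis): /t/ and /b/ form a stop–stop cluster, so [a] is inserted between them. /vekiutbehe/ → vekiutabehe.
Rule 3 (intervocalic voicing): /k/ is a voiceless obstruent between vowels /e/ and /i/, so it voices to [g]. /t/ is a voiceless obstruent between vowels /u/ and /a/, so it voices to [d]. /vekiutabehe/ → vegiudabehe.
Rule 4 (intervocalic h-deletion): /h/ occurs between vowels /e/ and /e/, so it deletes. /vegiudabehe/ → vegiudabee.
Rule 5 (final vowel raising): /e/ is a mid vowel in word-final position, so it raises to [i]. /vegiudabee/ → vegiudabei.

vegiudabei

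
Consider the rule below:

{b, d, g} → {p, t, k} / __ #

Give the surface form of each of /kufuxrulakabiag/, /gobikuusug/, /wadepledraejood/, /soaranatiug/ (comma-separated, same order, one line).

kufuxrulakabiak, gobikuusuk, wadepledraejoot, soaranatiuk

/kufuxrulakabiag/: /g/ is a voiced stop in word-final position, so it devoices to [k]. → [kufuxrulakabiak].
/gobikuusug/: /g/ is a voiced stop in word-final position, so it devoices to [k]. → [gobikuusuk].
/wadepledraejood/: /d/ is a voiced stop in word-final position, so it devoices to [t]. → [wadepledraejoot].
/soaranatiug/: /g/ is a voiced stop in word-final position, so it devoices to [k]. → [soaranatiuk].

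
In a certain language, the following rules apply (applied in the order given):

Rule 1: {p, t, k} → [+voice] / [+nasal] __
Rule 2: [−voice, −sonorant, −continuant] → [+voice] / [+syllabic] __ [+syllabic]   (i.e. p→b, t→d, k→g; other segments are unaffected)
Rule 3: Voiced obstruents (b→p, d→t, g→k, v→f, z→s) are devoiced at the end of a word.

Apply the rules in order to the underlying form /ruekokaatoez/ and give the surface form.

Rule 1 (post-nasal voicing): no segment meets the environment; /ruekokaatoez/ is unchanged.
Rule 2 (intervocalic voicing): /k/ is a voiceless stop between vowels /e/ and /o/, so it voices to [g]. /k/ is a voiceless stop between vowels /o/ and /a/, so it voices to [g]. /t/ is a voiceless stop between vowels /a/ and /o/, so it voices to [d]. /ruekokaatoez/ → ruegogaadoez.
Rule 3 (final devoicing): /z/ is a voiced obstruent in word-final position, so it devoices to [s]. /ruegogaadoez/ → ruegogaadoes.

ruegogaadoes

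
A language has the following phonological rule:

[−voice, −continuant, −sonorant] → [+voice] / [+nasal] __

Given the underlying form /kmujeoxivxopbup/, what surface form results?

kmujeoxivxopbup

No segment of /kmujeoxivxopbup/ meets the structural description of the rule, so the form surfaces unchanged.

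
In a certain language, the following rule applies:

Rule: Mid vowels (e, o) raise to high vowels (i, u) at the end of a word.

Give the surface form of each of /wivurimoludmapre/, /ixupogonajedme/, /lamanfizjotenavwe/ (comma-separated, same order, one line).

wivurimoludmapri, ixupogonajedmi, lamanfizjotenavwi

/wivurimoludmapre/: /e/ is a mid vowel in word-final position, so it raises to [i]. → [wivurimoludmapri].
/ixupogonajedme/: /e/ is a mid vowel in word-final position, so it raises to [i]. → [ixupogonajedmi].
/lamanfizjotenavwe/: /e/ is a mid vowel in word-final position, so it raises to [i]. → [lamanfizjotenavwi].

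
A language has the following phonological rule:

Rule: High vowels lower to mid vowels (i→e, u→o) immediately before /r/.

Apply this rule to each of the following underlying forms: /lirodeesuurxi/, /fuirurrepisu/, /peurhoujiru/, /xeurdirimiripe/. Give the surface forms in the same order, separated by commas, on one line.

/lirodeesuurxi/: /i/ is a high vowel immediately before /r/, so it lowers to [e]. /u/ is a high vowel immediately before /r/, so it lowers to [o]. → [lerodeesuorxi].
/fuirurrepisu/: /i/ is a high vowel immediately before /r/, so it lowers to [e]. /u/ is a high vowel immediately before /r/, so it lowers to [o]. → [fuerorrepisu].
/peurhoujiru/: /u/ is a high vowel immediately before /r/, so it lowers to [o]. /i/ is a high vowel immediately before /r/, so it lowers to [e]. → [peorhoujeru].
/xeurdirimiripe/: /u/ is a high vowel immediately before /r/, so it lowers to [o]. /i/ is a high vowel immediately before /r/, so it lowers to [e]. /i/ is a high vowel immediately before /r/, so it lowers to [e]. → [xeorderimeripe].

lerodeesuorxi, fuerorrepisu, peorhoujeru, xeorderimeripe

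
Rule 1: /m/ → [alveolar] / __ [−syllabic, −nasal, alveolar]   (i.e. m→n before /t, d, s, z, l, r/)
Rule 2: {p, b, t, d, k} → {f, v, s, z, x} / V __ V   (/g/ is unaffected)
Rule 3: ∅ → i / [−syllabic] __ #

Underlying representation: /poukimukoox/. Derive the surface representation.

pouximuxooxi

Rule 1 (nasal place assimilation): no segment meets the environment; /poukimukoox/ is unchanged.
Rule 2 (intervocalic spirantization): /k/ is a stop between vowels /u/ and /i/, so it spirantizes to the fricative [x]. /k/ is a stop between vowels /u/ and /o/, so it spirantizes to the fricative [x]. /poukimukoox/ → pouximuxoox.
Rule 3 (final i-epenthesis): the form ends in the consonant /x/, so [i] is inserted word-finally. /pouximuxoox/ → pouximuxooxi.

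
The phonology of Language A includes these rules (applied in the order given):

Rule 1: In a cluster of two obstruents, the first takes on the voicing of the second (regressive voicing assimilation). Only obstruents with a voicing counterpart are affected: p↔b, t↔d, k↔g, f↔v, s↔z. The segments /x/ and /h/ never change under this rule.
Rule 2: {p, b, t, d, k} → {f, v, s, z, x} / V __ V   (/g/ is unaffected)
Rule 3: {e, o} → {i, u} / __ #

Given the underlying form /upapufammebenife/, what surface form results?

ufafufammevenifi

Rule 1 (regressive voicing assimilation): no segment meets the environment; /upapufammebenife/ is unchanged.
Rule 2 (intervocalic spirantization): /p/ is a stop between vowels /u/ and /a/, so it spirantizes to the fricative [f]. /p/ is a stop between vowels /a/ and /u/, so it spirantizes to the fricative [f]. /b/ is a stop between vowels /e/ and /e/, so it spirantizes to the fricative [v]. /upapufammebenife/ → ufafufammevenife.
Rule 3 (final vowel raising): /e/ is a mid vowel in word-final position, so it raises to [i]. /ufafufammevenife/ → ufafufammevenifi.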